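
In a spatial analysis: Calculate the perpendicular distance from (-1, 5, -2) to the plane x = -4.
d = |1(-1) + 0(5) + 0(-2) - (-4)| / √(1² + 0² + 0²) = 3/√1 = 3.0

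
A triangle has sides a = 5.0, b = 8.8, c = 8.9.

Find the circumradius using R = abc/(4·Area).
s = (a+b+c)/2 = 11.35
Area = √(s(s-a)(s-b)(s-c)) = √(11.35·6.35·2.55·2.45) = 21.2196
R = abc/(4·Area) = (5.0·8.8·8.9)/(4·21.2196) = 391.6/84.8784 = 4.614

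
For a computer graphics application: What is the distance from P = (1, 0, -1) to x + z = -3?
d = |1(1) + 0(0) + 1(-1) - (-3)| / √(1² + 0² + 1²) = 3/√2 = 2.121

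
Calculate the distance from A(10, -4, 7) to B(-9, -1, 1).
d = √[(-19)² + (3)² + (-6)²] = √406 = 20.15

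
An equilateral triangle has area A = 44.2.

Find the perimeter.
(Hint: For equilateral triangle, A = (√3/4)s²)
A = (√3/4)s²  →  s² = 4A/√3 = 4·44.2/√3 = 102.076
s = 10.1032
Perimeter = 3s = 30.31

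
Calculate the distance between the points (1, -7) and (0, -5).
Using the distance formula: d = sqrt((x₂-x₁)² + (y₂-y₁)²)
dx = 0 - 1 = -1
dy = (-5) - (-7) = 2
d = sqrt((-1)² + 2²) = sqrt(1 + 4) = sqrt(5) = 2.24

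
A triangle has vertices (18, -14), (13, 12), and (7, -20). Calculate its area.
Using the coordinate formula: Area = (1/2)|x₁(y₂-y₃) + x₂(y₃-y₁) + x₃(y₁-y₂)|
Area = (1/2)|18(12-(-20)) + 13((-20)-(-14)) + 7((-14)-12)|
Area = (1/2)|18*32 + 13*(-6) + 7*(-26)|
Area = (1/2)|576 + (-78) + (-182)|
Area = (1/2)*316 = 158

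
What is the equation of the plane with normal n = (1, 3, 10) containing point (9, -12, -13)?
d = n·P = (1)(9) + (3)(-12) + (10)(-13) = -157
Plane: x + 3y + 10z = -157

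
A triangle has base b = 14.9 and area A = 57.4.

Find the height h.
A = ½bh  →  h = 2A/b
h = 2·57.4/14.9 = 7.705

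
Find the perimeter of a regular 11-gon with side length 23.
Perimeter = number of sides * side length
Perimeter = 11 * 23
Perimeter = 253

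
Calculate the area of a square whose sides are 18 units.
Area = s²
Area = 18²
Area = 324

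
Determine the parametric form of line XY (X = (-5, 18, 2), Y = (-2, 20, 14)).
Direction vector d = Y - X = (3, 2, 12)
x = -5 + 3t, y = 18 + 2t, z = 2 + 12t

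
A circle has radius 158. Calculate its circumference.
Circumference = 2 * pi * r
Circumference = 2 * pi * 158
Circumference = 992.74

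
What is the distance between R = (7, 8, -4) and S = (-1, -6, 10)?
d = √[(-8)² + (-14)² + (14)²] = √456 = 21.35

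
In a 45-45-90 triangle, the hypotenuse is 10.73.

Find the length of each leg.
In a 45-45-90 triangle, hypotenuse = leg·√2  →  leg = hypotenuse/√2
leg = 10.73/√2 = 7.587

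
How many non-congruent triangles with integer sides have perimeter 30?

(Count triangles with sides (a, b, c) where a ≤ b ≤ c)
With a ≤ b ≤ c and a + b + c = 30, the triangle inequality a + b > c gives c < 30/2, so c ≤ 14.
Iterate a from 1 to ⌊p/3⌋ = 10; for each a, b ranges from a to ⌊(p−a)/2⌋ with c = p − a − b, keeping only c ≥ b.
Triples: (2, 14, 14), (3, 13, 14), (4, 12, 14), …
Count = 19 triangles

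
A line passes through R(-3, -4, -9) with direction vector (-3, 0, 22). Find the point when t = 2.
P(2) = (-3 + (-3)(2), -4 + 0(2), -9 + 22(2)) = (-9, -4, 35)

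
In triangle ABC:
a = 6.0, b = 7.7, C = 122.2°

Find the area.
Using A = ½ab·sin(C):
A = ½·6.0·7.7·sin(122.2°) = ½·46.2·0.846193 = 19.55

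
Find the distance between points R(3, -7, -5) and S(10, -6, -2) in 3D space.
d = √[(7)² + (1)² + (3)²] = √59 = 7.681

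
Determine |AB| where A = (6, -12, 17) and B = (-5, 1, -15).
d = √[(-11)² + (13)² + (-32)²] = √1314 = 36.25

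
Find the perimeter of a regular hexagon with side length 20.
Perimeter = number of sides * side length
Perimeter = 6 * 20
Perimeter = 120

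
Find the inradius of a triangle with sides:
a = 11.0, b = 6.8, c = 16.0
s = (a+b+c)/2 = (11.0+6.8+16.0)/2 = 16.9
Area = √(s(s-a)(s-b)(s-c)) = √(16.9·5.9·10.1·0.9) = 30.1059
r = Area/s = 30.1059/16.9 = 1.781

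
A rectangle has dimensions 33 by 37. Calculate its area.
Area = length * width
Area = 33 * 37
Area = 1221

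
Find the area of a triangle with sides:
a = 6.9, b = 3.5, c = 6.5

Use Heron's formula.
s = (a+b+c)/2 = (6.9+3.5+6.5)/2 = 8.45
A = √(s(s-a)(s-b)(s-c)) = √(8.45·1.55·4.95·1.95)
A = √126.424 = 11.24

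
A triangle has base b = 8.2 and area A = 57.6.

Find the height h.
A = ½bh  →  h = 2A/b
h = 2·57.6/8.2 = 14.05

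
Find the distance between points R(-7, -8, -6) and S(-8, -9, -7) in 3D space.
d = √[(-1)² + (-1)² + (-1)²] = √3 = 1.732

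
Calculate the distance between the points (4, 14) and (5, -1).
Using the distance formula: d = sqrt((x₂-x₁)² + (y₂-y₁)²)
dx = 5 - 4 = 1
dy = (-1) - 14 = -15
d = sqrt(1² + (-15)²) = sqrt(1 + 225) = sqrt(226) = 15.03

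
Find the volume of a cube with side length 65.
Volume = s³
Volume = 65³
Volume = 274625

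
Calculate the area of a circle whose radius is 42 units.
Area = pi * r²
Area = pi * 42²
Area = pi * 1764
Area = 5541.77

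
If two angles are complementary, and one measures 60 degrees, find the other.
Complementary angles sum to 90 degrees.
Other angle = 90 - 60
Other angle = 30 degrees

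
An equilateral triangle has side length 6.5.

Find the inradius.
For an equilateral triangle, r = s/(2√3) where s is the side.
r = 6.5/(2√3) = 6.5/3.464102 = 1.876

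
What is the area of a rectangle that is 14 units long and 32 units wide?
Area = length * width
Area = 14 * 32
Area = 448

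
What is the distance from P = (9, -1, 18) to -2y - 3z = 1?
d = |0(9) + (-2)(-1) + (-3)(18) - (1)| / √(0² + (-2)² + (-3)²) = 53/√13 = 14.7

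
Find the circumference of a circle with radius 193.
Circumference = 2 * pi * r
Circumference = 2 * pi * 193
Circumference = 1212.65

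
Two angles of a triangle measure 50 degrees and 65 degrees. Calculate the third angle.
Sum of angles in a triangle = 180 degrees
Third angle = 180 - 50 - 65
Third angle = 65 degrees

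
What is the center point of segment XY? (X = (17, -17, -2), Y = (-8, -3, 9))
Midpoint = ((17-8)/2, (-17-3)/2, (-2+9)/2) = (4.5, -10, 3.5)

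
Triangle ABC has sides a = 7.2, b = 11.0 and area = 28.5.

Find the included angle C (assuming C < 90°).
Area = ½ab·sin(C)  →  sin(C) = 2·Area/(ab)
sin(C) = 2·28.5/(7.2·11.0) = 0.719697
C = arcsin(0.719697) = 46.03°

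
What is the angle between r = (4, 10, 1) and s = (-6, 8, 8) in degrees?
r·s = 64, |r|² = 117, |s|² = 164
cos θ = 64/√19188 ≈ 0.462
θ ≈ 62.48°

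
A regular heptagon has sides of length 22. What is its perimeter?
Perimeter = number of sides * side length
Perimeter = 7 * 22
Perimeter = 154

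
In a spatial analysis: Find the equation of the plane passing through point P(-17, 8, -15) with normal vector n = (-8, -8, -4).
d = n·P = (-8)(-17) + (-8)(8) + (-4)(-15) = 132
Plane: -8x - 8y - 4z = 132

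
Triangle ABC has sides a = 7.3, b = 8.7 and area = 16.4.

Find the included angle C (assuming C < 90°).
Area = ½ab·sin(C)  →  sin(C) = 2·Area/(ab)
sin(C) = 2·16.4/(7.3·8.7) = 0.516454
C = arcsin(0.516454) = 31.09°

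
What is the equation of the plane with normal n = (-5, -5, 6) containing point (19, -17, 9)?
d = n·P = (-5)(19) + (-5)(-17) + (6)(9) = 44
Plane: -5x - 5y + 6z = 44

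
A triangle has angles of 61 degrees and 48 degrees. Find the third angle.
Sum of angles in a triangle = 180 degrees
Third angle = 180 - 61 - 48
Third angle = 71 degrees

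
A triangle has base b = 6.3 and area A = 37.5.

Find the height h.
A = ½bh  →  h = 2A/b
h = 2·37.5/6.3 = 11.9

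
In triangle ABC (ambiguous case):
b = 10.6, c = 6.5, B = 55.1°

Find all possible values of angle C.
sin(C)/c = sin(B)/b  →  sin(C) = c·sin(B)/b = 6.5·sin(55.1°)/10.6 = 0.502923
C₁ = arcsin(0.502923) = 30.19°,  C₂ = 180° - C₁ = 149.81°
Check C₂: A = 180° - 55.1° - 149.81° = -24.91° ≤ 0, rejected
C = 30.19° (one solution)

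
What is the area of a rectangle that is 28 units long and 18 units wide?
Area = length * width
Area = 28 * 18
Area = 504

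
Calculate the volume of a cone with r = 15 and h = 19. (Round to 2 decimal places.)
Volume = (1/3) * pi * r² * h
Volume = (1/3) * pi * 15² * 19
Volume = (1/3) * pi * 225 * 19
Volume = (1/3) * pi * 4275
Volume = 4476.77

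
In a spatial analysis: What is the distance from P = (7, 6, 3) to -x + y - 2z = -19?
d = |(-1)(7) + 1(6) + (-2)(3) - (-19)| / √((-1)² + 1² + (-2)²) = 12/√6 = 4.899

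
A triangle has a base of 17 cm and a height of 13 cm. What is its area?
Area = (1/2) * base * height
Area = (1/2) * 17 * 13
Area = 110.50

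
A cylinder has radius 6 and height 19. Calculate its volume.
Volume = pi * r² * h
Volume = pi * 6² * 19
Volume = pi * 36 * 19
Volume = pi * 684
Volume = 2148.85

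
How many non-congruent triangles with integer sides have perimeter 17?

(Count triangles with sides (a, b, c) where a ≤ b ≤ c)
With a ≤ b ≤ c and a + b + c = 17, the triangle inequality a + b > c gives c < 17/2, so c ≤ 8.
Iterate a from 1 to ⌊p/3⌋ = 5; for each a, b ranges from a to ⌊(p−a)/2⌋ with c = p − a − b, keeping only c ≥ b.
Triples: (1, 8, 8), (2, 7, 8), (3, 6, 8), …
Count = 8 triangles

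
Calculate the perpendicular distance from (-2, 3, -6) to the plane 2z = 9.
d = |0(-2) + 0(3) + 2(-6) - (9)| / √(0² + 0² + 2²) = 21/√4 = 10.5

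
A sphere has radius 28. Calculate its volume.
Volume = (4/3) * pi * r³
Volume = (4/3) * pi * 28³
Volume = (4/3) * pi * 21952
Volume = 91952.32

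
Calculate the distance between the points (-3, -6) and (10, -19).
Using the distance formula: d = sqrt((x₂-x₁)² + (y₂-y₁)²)
dx = 10 - (-3) = 13
dy = (-19) - (-6) = -13
d = sqrt(13² + (-13)²) = sqrt(169 + 169) = sqrt(338) = 18.38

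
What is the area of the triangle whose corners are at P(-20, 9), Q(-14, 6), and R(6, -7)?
Using the coordinate formula: Area = (1/2)|x₁(y₂-y₃) + x₂(y₃-y₁) + x₃(y₁-y₂)|
Area = (1/2)|(-20)(6-(-7)) + (-14)((-7)-9) + 6(9-6)|
Area = (1/2)|(-20)*13 + (-14)*(-16) + 6*3|
Area = (1/2)|(-260) + 224 + 18|
Area = (1/2)*18 = 9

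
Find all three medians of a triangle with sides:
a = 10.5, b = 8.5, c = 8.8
Using m_x = ½√(2y² + 2z² - x²):
m_a = ½√(2·8.5² + 2·8.8² - 10.5²) = ½√189.13 = 6.876
m_b = ½√(2·10.5² + 2·8.8² - 8.5²) = ½√303.13 = 8.705
m_c = ½√(2·10.5² + 2·8.5² - 8.8²) = ½√287.56 = 8.479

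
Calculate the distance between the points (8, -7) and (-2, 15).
Using the distance formula: d = sqrt((x₂-x₁)² + (y₂-y₁)²)
dx = (-2) - 8 = -10
dy = 15 - (-7) = 22
d = sqrt((-10)² + 22²) = sqrt(100 + 484) = sqrt(584) = 24.17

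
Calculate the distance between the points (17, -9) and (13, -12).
Using the distance formula: d = sqrt((x₂-x₁)² + (y₂-y₁)²)
dx = 13 - 17 = -4
dy = (-12) - (-9) = -3
d = sqrt((-4)² + (-3)²) = sqrt(16 + 9) = sqrt(25) = 5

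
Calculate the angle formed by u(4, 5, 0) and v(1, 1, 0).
u·v = 9, |u|² = 41, |v|² = 2
cos θ = 9/√82 ≈ 0.9939
θ ≈ 6.34°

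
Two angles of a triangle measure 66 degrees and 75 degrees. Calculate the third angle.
Sum of angles in a triangle = 180 degrees
Third angle = 180 - 66 - 75
Third angle = 39 degrees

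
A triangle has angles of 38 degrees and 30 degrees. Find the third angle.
Sum of angles in a triangle = 180 degrees
Third angle = 180 - 38 - 30
Third angle = 112 degrees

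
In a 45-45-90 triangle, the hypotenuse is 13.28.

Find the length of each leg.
In a 45-45-90 triangle, hypotenuse = leg·√2  →  leg = hypotenuse/√2
leg = 13.28/√2 = 9.39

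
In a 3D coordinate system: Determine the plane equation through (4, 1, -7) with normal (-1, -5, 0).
d = n·P = (-1)(4) + (-5)(1) + (0)(-7) = -9
Plane: -x - 5y = -9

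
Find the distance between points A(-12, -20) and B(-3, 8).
Using the distance formula: d = sqrt((x₂-x₁)² + (y₂-y₁)²)
dx = (-3) - (-12) = 9
dy = 8 - (-20) = 28
d = sqrt(9² + 28²) = sqrt(81 + 784) = sqrt(865) = 29.41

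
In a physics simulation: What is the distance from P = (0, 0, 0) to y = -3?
d = |0(0) + 1(0) + 0(0) - (-3)| / √(0² + 1² + 0²) = 3/√1 = 3.0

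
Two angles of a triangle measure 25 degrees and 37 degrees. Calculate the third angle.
Sum of angles in a triangle = 180 degrees
Third angle = 180 - 25 - 37
Third angle = 118 degrees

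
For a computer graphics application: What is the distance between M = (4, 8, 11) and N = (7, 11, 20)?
d = √[(3)² + (3)² + (9)²] = √99 = 9.95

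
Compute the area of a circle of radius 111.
Area = pi * r²
Area = pi * 111²
Area = pi * 12321
Area = 38707.56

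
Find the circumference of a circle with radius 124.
Circumference = 2 * pi * r
Circumference = 2 * pi * 124
Circumference = 779.11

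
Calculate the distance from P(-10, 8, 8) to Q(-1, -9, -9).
d = √[(9)² + (-17)² + (-17)²] = √659 = 25.67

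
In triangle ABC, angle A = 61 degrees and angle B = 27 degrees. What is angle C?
Sum of angles in a triangle = 180 degrees
Third angle = 180 - 61 - 27
Third angle = 92 degrees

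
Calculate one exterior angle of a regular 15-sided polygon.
Exterior angle of a regular n-gon = 360/n
Exterior angle = 360/15
Exterior angle = 24 degrees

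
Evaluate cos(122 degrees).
cos(122 degrees) = -0.5299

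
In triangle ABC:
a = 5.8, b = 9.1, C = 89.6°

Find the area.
Using A = ½ab·sin(C):
A = ½·5.8·9.1·sin(89.6°) = ½·52.78·0.999976 = 26.39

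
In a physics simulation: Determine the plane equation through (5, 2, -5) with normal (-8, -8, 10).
d = n·P = (-8)(5) + (-8)(2) + (10)(-5) = -106
Plane: -8x - 8y + 10z = -106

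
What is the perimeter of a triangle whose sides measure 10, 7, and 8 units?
Perimeter = sum of all sides
Perimeter = 10 + 7 + 8
Perimeter = 25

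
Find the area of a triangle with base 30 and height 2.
Area = (1/2) * base * height
Area = (1/2) * 30 * 2
Area = 30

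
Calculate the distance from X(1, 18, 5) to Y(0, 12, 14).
d = √[(-1)² + (-6)² + (9)²] = √118 = 10.86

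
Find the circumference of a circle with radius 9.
Circumference = 2 * pi * r
Circumference = 2 * pi * 9
Circumference = 56.55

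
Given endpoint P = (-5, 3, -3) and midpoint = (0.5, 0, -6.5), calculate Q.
Q = (2×0.5 - (-5), 2×0 - 3, 2×(-6.5) - (-3)) = (6, -3, -10)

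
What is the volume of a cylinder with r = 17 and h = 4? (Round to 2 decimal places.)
Volume = pi * r² * h
Volume = pi * 17² * 4
Volume = pi * 289 * 4
Volume = pi * 1156
Volume = 3631.68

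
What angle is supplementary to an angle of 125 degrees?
Supplementary angles sum to 180 degrees.
Other angle = 180 - 125
Other angle = 55 degrees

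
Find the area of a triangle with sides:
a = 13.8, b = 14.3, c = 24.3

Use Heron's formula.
s = (a+b+c)/2 = (13.8+14.3+24.3)/2 = 26.2
A = √(s(s-a)(s-b)(s-c)) = √(26.2·12.4·11.9·1.9)
A = √7345.54 = 85.71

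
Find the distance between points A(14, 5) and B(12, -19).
Using the distance formula: d = sqrt((x₂-x₁)² + (y₂-y₁)²)
dx = 12 - 14 = -2
dy = (-19) - 5 = -24
d = sqrt((-2)² + (-24)²) = sqrt(4 + 576) = sqrt(580) = 24.08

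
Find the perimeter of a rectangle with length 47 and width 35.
Perimeter = 2 * (length + width)
Perimeter = 2 * (47 + 35)
Perimeter = 2 * 82
Perimeter = 164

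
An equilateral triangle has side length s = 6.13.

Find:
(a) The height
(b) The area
(a) Height h = s·√3/2 = 6.13·√3/2 = 5.309
(b) Area = (√3/4)·s² = (√3/4)·6.13² = (√3/4)·37.5769 = 16.27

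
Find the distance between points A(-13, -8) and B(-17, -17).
Using the distance formula: d = sqrt((x₂-x₁)² + (y₂-y₁)²)
dx = (-17) - (-13) = -4
dy = (-17) - (-8) = -9
d = sqrt((-4)² + (-9)²) = sqrt(16 + 81) = sqrt(97) = 9.85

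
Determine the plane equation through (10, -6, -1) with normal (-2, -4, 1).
d = n·P = (-2)(10) + (-4)(-6) + (1)(-1) = 3
Plane: -2x - 4y + z = 3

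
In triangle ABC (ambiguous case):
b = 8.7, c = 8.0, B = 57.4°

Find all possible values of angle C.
sin(C)/c = sin(B)/b  →  sin(C) = c·sin(B)/b = 8.0·sin(57.4°)/8.7 = 0.774669
C₁ = arcsin(0.774669) = 50.78°,  C₂ = 180° - C₁ = 129.22°
Check C₂: A = 180° - 57.4° - 129.22° = -6.62° ≤ 0, rejected
C = 50.78° (one solution)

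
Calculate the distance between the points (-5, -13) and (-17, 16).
Using the distance formula: d = sqrt((x₂-x₁)² + (y₂-y₁)²)
dx = (-17) - (-5) = -12
dy = 16 - (-13) = 29
d = sqrt((-12)² + 29²) = sqrt(144 + 841) = sqrt(985) = 31.38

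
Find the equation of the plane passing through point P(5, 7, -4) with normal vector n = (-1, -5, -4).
d = n·P = (-1)(5) + (-5)(7) + (-4)(-4) = -24
Plane: -x - 5y - 4z = -24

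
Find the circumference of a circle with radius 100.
Circumference = 2 * pi * r
Circumference = 2 * pi * 100
Circumference = 628.32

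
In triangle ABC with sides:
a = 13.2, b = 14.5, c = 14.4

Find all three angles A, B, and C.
By the law of cosines:
cos(A) = (b² + c² - a²)/(2bc) = 0.582783  →  A = 54.35°
cos(B) = (a² + c² - b²)/(2ac) = 0.450731  →  B = 63.21°
cos(C) = (a² + b² - c²)/(2ab) = 0.462722  →  C = 62.44°
Check: A + B + C = 180.0° ✓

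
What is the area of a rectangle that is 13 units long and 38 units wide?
Area = length * width
Area = 13 * 38
Area = 494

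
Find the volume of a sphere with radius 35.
Volume = (4/3) * pi * r³
Volume = (4/3) * pi * 35³
Volume = (4/3) * pi * 42875
Volume = 179594.38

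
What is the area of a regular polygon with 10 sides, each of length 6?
For a regular 10-gon with side length s = 6:
Apothem a = s / (2*tan(pi/10)) = 6 / (2*tan(pi/10)) ≈ 9.2331
Perimeter P = 10 * 6 = 60
Area = (1/2) * P * a = (1/2) * 60 * 9.2331 = 276.99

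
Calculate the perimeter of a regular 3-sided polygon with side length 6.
Perimeter = number of sides * side length
Perimeter = 3 * 6
Perimeter = 18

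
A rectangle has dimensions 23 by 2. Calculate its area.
Area = length * width
Area = 23 * 2
Area = 46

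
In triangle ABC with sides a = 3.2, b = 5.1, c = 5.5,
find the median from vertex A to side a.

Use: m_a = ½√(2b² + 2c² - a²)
m_a = ½√(2·5.1² + 2·5.5² - 3.2²)
m_a = ½√(52.02 + 60.5 - 10.24) = ½√102.28 = 5.057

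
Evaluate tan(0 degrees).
tan(0 degrees) = 0
Decimal approximation: 0.0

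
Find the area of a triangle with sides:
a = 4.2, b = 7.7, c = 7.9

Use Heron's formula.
s = (a+b+c)/2 = (4.2+7.7+7.9)/2 = 9.9
A = √(s(s-a)(s-b)(s-c)) = √(9.9·5.7·2.2·2)
A = √248.292 = 15.76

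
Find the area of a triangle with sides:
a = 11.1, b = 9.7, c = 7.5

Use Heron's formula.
s = (a+b+c)/2 = (11.1+9.7+7.5)/2 = 14.15
A = √(s(s-a)(s-b)(s-c)) = √(14.15·3.05·4.45·6.65)
A = √1277.14 = 35.74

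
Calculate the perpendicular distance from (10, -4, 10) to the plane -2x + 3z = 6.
d = |(-2)(10) + 0(-4) + 3(10) - (6)| / √((-2)² + 0² + 3²) = 4/√13 = 1.109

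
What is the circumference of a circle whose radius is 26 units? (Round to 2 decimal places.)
Circumference = 2 * pi * r
Circumference = 2 * pi * 26
Circumference = 163.36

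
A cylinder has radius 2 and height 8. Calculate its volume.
Volume = pi * r² * h
Volume = pi * 2² * 8
Volume = pi * 4 * 8
Volume = pi * 32
Volume = 100.53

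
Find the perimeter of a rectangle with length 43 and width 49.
Perimeter = 2 * (length + width)
Perimeter = 2 * (43 + 49)
Perimeter = 2 * 92
Perimeter = 184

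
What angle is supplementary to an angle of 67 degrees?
Supplementary angles sum to 180 degrees.
Other angle = 180 - 67
Other angle = 113 degrees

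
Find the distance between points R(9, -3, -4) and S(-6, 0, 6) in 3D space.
d = √[(-15)² + (3)² + (10)²] = √334 = 18.28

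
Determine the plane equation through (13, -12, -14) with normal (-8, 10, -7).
d = n·P = (-8)(13) + (10)(-12) + (-7)(-14) = -126
Plane: -8x + 10y - 7z = -126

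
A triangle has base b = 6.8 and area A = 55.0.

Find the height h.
A = ½bh  →  h = 2A/b
h = 2·55.0/6.8 = 16.18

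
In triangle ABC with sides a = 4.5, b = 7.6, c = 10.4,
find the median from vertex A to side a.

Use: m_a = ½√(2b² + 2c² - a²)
m_a = ½√(2·7.6² + 2·10.4² - 4.5²)
m_a = ½√(115.52 + 216.32 - 20.25) = ½√311.59 = 8.826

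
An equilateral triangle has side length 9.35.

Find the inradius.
For an equilateral triangle, r = s/(2√3) where s is the side.
r = 9.35/(2√3) = 9.35/3.464102 = 2.699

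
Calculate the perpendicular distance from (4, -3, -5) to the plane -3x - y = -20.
d = |(-3)(4) + (-1)(-3) + 0(-5) - (-20)| / √((-3)² + (-1)² + 0²) = 11/√10 = 3.479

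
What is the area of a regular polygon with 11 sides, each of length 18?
For a regular 11-gon with side length s = 18:
Apothem a = s / (2*tan(pi/11)) = 18 / (2*tan(pi/11)) ≈ 30.6512
Perimeter P = 11 * 18 = 198
Area = (1/2) * P * a = (1/2) * 198 * 30.6512 = 3034.47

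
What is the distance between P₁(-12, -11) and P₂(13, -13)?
Using the distance formula: d = sqrt((x₂-x₁)² + (y₂-y₁)²)
dx = 13 - (-12) = 25
dy = (-13) - (-11) = -2
d = sqrt(25² + (-2)²) = sqrt(625 + 4) = sqrt(629) = 25.08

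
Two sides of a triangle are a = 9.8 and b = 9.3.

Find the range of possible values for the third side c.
By the triangle inequality: |a - b| < c < a + b
|9.8 - 9.3| < c < 9.8 + 9.3
0.5 < c < 19.1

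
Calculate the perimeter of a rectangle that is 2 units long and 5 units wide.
Perimeter = 2 * (length + width)
Perimeter = 2 * (2 + 5)
Perimeter = 2 * 7
Perimeter = 14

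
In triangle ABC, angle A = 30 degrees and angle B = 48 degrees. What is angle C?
Sum of angles in a triangle = 180 degrees
Third angle = 180 - 30 - 48
Third angle = 102 degrees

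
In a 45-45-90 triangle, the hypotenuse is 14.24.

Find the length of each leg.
In a 45-45-90 triangle, hypotenuse = leg·√2  →  leg = hypotenuse/√2
leg = 14.24/√2 = 10.07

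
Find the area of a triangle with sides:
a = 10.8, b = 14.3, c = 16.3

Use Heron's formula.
s = (a+b+c)/2 = (10.8+14.3+16.3)/2 = 20.7
A = √(s(s-a)(s-b)(s-c)) = √(20.7·9.9·6.4·4.4)
A = √5770.83 = 75.97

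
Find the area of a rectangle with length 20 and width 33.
Area = length * width
Area = 20 * 33
Area = 660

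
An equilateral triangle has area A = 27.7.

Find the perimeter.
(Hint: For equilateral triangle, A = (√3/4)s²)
A = (√3/4)s²  →  s² = 4A/√3 = 4·27.7/√3 = 63.9704
s = 7.99815
Perimeter = 3s = 23.99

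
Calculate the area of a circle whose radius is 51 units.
Area = pi * r²
Area = pi * 51²
Area = pi * 2601
Area = 8171.28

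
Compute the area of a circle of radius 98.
Area = pi * r²
Area = pi * 98²
Area = pi * 9604
Area = 30171.86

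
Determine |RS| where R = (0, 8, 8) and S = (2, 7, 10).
d = √[(2)² + (-1)² + (2)²] = √9 = 3.0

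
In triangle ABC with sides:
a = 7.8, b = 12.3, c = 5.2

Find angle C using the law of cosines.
cos(C) = (a² + b² - c²)/(2ab)
cos(C) = (7.8² + 12.3² - 5.2²)/(2·7.8·12.3) = 185.09/191.88 = 0.964613
C = arccos(0.964613) = 15.29°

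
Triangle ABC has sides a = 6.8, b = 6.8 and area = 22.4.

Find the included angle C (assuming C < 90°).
Area = ½ab·sin(C)  →  sin(C) = 2·Area/(ab)
sin(C) = 2·22.4/(6.8·6.8) = 0.968858
C = arcsin(0.968858) = 75.66°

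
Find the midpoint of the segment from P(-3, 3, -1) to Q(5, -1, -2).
Midpoint = ((-3+5)/2, (3-1)/2, (-1-2)/2) = (1, 1, -1.5)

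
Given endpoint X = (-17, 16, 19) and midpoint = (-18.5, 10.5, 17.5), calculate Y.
Y = (2×(-18.5) - (-17), 2×10.5 - 16, 2×17.5 - 19) = (-20, 5, 16)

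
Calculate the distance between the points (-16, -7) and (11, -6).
Using the distance formula: d = sqrt((x₂-x₁)² + (y₂-y₁)²)
dx = 11 - (-16) = 27
dy = (-6) - (-7) = 1
d = sqrt(27² + 1²) = sqrt(729 + 1) = sqrt(730) = 27.02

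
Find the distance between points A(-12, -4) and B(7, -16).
Using the distance formula: d = sqrt((x₂-x₁)² + (y₂-y₁)²)
dx = 7 - (-12) = 19
dy = (-16) - (-4) = -12
d = sqrt(19² + (-12)²) = sqrt(361 + 144) = sqrt(505) = 22.47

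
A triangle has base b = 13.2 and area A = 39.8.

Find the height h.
A = ½bh  →  h = 2A/b
h = 2·39.8/13.2 = 6.03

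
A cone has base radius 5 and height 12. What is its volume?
Volume = (1/3) * pi * r² * h
Volume = (1/3) * pi * 5² * 12
Volume = (1/3) * pi * 25 * 12
Volume = (1/3) * pi * 300
Volume = 314.16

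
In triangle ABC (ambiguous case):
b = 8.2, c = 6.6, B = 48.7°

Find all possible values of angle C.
sin(C)/c = sin(B)/b  →  sin(C) = c·sin(B)/b = 6.6·sin(48.7°)/8.2 = 0.604676
C₁ = arcsin(0.604676) = 37.21°,  C₂ = 180° - C₁ = 142.79°
Check C₂: A = 180° - 48.7° - 142.79° = -11.49° ≤ 0, rejected
C = 37.21° (one solution)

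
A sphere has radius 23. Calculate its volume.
Volume = (4/3) * pi * r³
Volume = (4/3) * pi * 23³
Volume = (4/3) * pi * 12167
Volume = 50965.01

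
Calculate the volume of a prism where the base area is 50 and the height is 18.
Volume = base area * height
Volume = 50 * 18
Volume = 900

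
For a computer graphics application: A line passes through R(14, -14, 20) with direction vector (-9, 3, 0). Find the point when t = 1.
P(1) = (14 + (-9)(1), -14 + 3(1), 20 + 0(1)) = (5, -11, 20)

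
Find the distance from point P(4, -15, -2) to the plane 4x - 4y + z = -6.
d = |4(4) + (-4)(-15) + 1(-2) - (-6)| / √(4² + (-4)² + 1²) = 80/√33 = 13.93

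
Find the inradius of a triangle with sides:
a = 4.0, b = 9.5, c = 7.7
s = (a+b+c)/2 = (4.0+9.5+7.7)/2 = 10.6
Area = √(s(s-a)(s-b)(s-c)) = √(10.6·6.6·1.1·2.9) = 14.939
r = Area/s = 14.939/10.6 = 1.409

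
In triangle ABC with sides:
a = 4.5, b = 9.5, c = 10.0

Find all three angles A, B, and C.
By the law of cosines:
cos(A) = (b² + c² - a²)/(2bc) = 0.894737  →  A = 26.53°
cos(B) = (a² + c² - b²)/(2ac) = 0.333333  →  B = 70.53°
cos(C) = (a² + b² - c²)/(2ab) = 0.122807  →  C = 82.95°
Check: A + B + C = 180.0° ✓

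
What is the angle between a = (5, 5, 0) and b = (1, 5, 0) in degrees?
a·b = 30, |a|² = 50, |b|² = 26
cos θ = 30/√1300 ≈ 0.8321
θ ≈ 33.69°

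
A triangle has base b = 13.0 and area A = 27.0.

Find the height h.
A = ½bh  →  h = 2A/b
h = 2·27.0/13.0 = 4.154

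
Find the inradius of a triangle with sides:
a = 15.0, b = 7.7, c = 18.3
s = (a+b+c)/2 = (15.0+7.7+18.3)/2 = 20.5
Area = √(s(s-a)(s-b)(s-c)) = √(20.5·5.5·12.8·2.2) = 56.3475
r = Area/s = 56.3475/20.5 = 2.749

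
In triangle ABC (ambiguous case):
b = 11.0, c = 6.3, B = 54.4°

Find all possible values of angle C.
sin(C)/c = sin(B)/b  →  sin(C) = c·sin(B)/b = 6.3·sin(54.4°)/11.0 = 0.465685
C₁ = arcsin(0.465685) = 27.75°,  C₂ = 180° - C₁ = 152.25°
Check C₂: A = 180° - 54.4° - 152.25° = -26.65° ≤ 0, rejected
C = 27.75° (one solution)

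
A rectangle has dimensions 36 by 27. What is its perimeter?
Perimeter = 2 * (length + width)
Perimeter = 2 * (36 + 27)
Perimeter = 2 * 63
Perimeter = 126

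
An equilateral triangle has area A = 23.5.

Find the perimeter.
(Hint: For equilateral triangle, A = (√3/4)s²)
A = (√3/4)s²  →  s² = 4A/√3 = 4·23.5/√3 = 54.2709
s = 7.36688
Perimeter = 3s = 22.1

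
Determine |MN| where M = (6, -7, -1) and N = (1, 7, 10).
d = √[(-5)² + (14)² + (11)²] = √342 = 18.49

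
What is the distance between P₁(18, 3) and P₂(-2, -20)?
Using the distance formula: d = sqrt((x₂-x₁)² + (y₂-y₁)²)
dx = (-2) - 18 = -20
dy = (-20) - 3 = -23
d = sqrt((-20)² + (-23)²) = sqrt(400 + 529) = sqrt(929) = 30.48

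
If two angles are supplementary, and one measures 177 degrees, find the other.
Supplementary angles sum to 180 degrees.
Other angle = 180 - 177
Other angle = 3 degrees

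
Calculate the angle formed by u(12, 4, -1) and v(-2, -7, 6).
u·v = -58, |u|² = 161, |v|² = 89
cos θ = -58/√14329 ≈ -0.4845
θ ≈ 119.0°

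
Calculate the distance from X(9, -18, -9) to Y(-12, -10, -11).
d = √[(-21)² + (8)² + (-2)²] = √509 = 22.56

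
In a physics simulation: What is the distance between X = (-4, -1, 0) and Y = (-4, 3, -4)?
d = √[(0)² + (4)² + (-4)²] = √32 = 5.657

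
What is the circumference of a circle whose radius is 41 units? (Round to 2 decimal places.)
Circumference = 2 * pi * r
Circumference = 2 * pi * 41
Circumference = 257.61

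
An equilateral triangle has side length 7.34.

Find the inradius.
For an equilateral triangle, r = s/(2√3) where s is the side.
r = 7.34/(2√3) = 7.34/3.464102 = 2.119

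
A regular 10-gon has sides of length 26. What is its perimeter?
Perimeter = number of sides * side length
Perimeter = 10 * 26
Perimeter = 260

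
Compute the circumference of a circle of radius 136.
Circumference = 2 * pi * r
Circumference = 2 * pi * 136
Circumference = 854.51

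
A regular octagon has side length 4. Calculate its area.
For a regular 8-gon with side length s = 4:
Apothem a = s / (2*tan(pi/8)) = 4 / (2*tan(pi/8)) ≈ 4.8284
Perimeter P = 8 * 4 = 32
Area = (1/2) * P * a = (1/2) * 32 * 4.8284 = 77.25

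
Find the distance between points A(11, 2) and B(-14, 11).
Using the distance formula: d = sqrt((x₂-x₁)² + (y₂-y₁)²)
dx = (-14) - 11 = -25
dy = 11 - 2 = 9
d = sqrt((-25)² + 9²) = sqrt(625 + 81) = sqrt(706) = 26.57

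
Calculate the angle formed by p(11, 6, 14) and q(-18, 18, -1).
p·q = -104, |p|² = 353, |q|² = 649
cos θ = -104/√229097 ≈ -0.2173
θ ≈ 102.5°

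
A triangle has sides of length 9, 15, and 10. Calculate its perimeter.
Perimeter = sum of all sides
Perimeter = 9 + 15 + 10
Perimeter = 34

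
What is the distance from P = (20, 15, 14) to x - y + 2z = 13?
d = |1(20) + (-1)(15) + 2(14) - (13)| / √(1² + (-1)² + 2²) = 20/√6 = 8.165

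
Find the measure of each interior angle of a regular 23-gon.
Interior angle of a regular n-gon = (n-2)*180/n
Interior angle = (23-2)*180/23
Interior angle = 21*180/23
Interior angle = 3780/23
Interior angle = 164.35 degrees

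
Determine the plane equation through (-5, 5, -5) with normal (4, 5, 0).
d = n·P = (4)(-5) + (5)(5) + (0)(-5) = 5
Plane: 4x + 5y = 5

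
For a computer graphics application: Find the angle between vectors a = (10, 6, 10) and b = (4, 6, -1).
a·b = 66, |a|² = 236, |b|² = 53
cos θ = 66/√12508 ≈ 0.5901
θ ≈ 53.83°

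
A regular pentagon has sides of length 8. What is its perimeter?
Perimeter = number of sides * side length
Perimeter = 5 * 8
Perimeter = 40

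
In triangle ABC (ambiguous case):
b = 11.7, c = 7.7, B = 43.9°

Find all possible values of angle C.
sin(C)/c = sin(B)/b  →  sin(C) = c·sin(B)/b = 7.7·sin(43.9°)/11.7 = 0.456341
C₁ = arcsin(0.456341) = 27.15°,  C₂ = 180° - C₁ = 152.85°
Check C₂: A = 180° - 43.9° - 152.85° = -16.75° ≤ 0, rejected
C = 27.15° (one solution)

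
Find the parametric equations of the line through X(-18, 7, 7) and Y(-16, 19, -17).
Direction vector d = Y - X = (2, 12, -24)
x = -18 + 2t, y = 7 + 12t, z = 7 - 24t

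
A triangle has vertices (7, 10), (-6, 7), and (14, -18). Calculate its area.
Using the coordinate formula: Area = (1/2)|x₁(y₂-y₃) + x₂(y₃-y₁) + x₃(y₁-y₂)|
Area = (1/2)|7(7-(-18)) + (-6)((-18)-10) + 14(10-7)|
Area = (1/2)|7*25 + (-6)*(-28) + 14*3|
Area = (1/2)|175 + 168 + 42|
Area = (1/2)*385 = 192.50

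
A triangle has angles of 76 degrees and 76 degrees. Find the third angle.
Sum of angles in a triangle = 180 degrees
Third angle = 180 - 76 - 76
Third angle = 28 degrees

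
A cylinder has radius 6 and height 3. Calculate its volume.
Volume = pi * r² * h
Volume = pi * 6² * 3
Volume = pi * 36 * 3
Volume = pi * 108
Volume = 339.29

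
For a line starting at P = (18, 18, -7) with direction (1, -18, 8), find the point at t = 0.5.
P(0.5) = (18 + 1(0.5), 18 + (-18)(0.5), -7 + 8(0.5)) = (18.5, 9, -3)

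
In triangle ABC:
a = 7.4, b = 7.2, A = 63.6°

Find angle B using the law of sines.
sin(B)/b = sin(A)/a
sin(B) = b·sin(A)/a = 7.2·sin(63.6°)/7.4 = 0.871503
B = arcsin(0.871503) = 60.63°  (b ≤ a, so B ≤ A and the acute solution is unique)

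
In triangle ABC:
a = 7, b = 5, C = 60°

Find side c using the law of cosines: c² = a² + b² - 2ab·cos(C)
c² = 7² + 5² - 2·7·5·cos(60°)
c² = 49 + 25 - 70·0.5000 = 39
c = √39 = 6.245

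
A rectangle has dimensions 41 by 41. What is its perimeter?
Perimeter = 2 * (length + width)
Perimeter = 2 * (41 + 41)
Perimeter = 2 * 82
Perimeter = 164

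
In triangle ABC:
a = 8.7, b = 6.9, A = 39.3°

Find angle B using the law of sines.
sin(B)/b = sin(A)/a
sin(B) = b·sin(A)/a = 6.9·sin(39.3°)/8.7 = 0.502337
B = arcsin(0.502337) = 30.15°  (b ≤ a, so B ≤ A and the acute solution is unique)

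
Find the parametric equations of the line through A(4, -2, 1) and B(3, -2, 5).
Direction vector d = B - A = (-1, 0, 4)
x = 4 - t, y = -2, z = 1 + 4t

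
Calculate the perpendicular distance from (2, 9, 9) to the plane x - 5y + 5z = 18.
d = |1(2) + (-5)(9) + 5(9) - (18)| / √(1² + (-5)² + 5²) = 16/√51 = 2.24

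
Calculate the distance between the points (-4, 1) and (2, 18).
Using the distance formula: d = sqrt((x₂-x₁)² + (y₂-y₁)²)
dx = 2 - (-4) = 6
dy = 18 - 1 = 17
d = sqrt(6² + 17²) = sqrt(36 + 289) = sqrt(325) = 18.03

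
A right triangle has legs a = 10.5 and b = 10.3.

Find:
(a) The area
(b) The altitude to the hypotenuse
(a) Area = ½ab = ½·10.5·10.3 = 54.075
(b) Hypotenuse c = √(10.5² + 10.3²) = √216.34 = 14.7085
    Area = ½·c·h_c  →  h_c = 2·Area/c = 2·54.075/14.7085 = 7.353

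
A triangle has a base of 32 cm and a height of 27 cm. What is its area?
Area = (1/2) * base * height
Area = (1/2) * 32 * 27
Area = 432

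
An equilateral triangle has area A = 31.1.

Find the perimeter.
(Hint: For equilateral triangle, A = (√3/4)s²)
A = (√3/4)s²  →  s² = 4A/√3 = 4·31.1/√3 = 71.8224
s = 8.47481
Perimeter = 3s = 25.42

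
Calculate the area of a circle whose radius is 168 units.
Area = pi * r²
Area = pi * 168²
Area = pi * 28224
Area = 88668.31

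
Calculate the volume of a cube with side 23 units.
Volume = s³
Volume = 23³
Volume = 12167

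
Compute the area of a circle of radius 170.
Area = pi * r²
Area = pi * 170²
Area = pi * 28900
Area = 90792.03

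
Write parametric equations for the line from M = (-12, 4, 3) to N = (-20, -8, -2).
Direction vector d = N - M = (-8, -12, -5)
x = -12 - 8t, y = 4 - 12t, z = 3 - 5t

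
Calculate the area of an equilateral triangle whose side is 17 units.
Area = (sqrt(3)/4) * s²
Area = (sqrt(3)/4) * 17²
Area = (sqrt(3)/4) * 289
Area = 125.14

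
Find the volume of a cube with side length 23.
Volume = s³
Volume = 23³
Volume = 12167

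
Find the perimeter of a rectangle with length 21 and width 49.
Perimeter = 2 * (length + width)
Perimeter = 2 * (21 + 49)
Perimeter = 2 * 70
Perimeter = 140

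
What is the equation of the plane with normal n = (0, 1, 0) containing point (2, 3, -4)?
d = n·P = (0)(2) + (1)(3) + (0)(-4) = 3
Plane: y = 3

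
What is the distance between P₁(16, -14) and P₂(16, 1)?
Using the distance formula: d = sqrt((x₂-x₁)² + (y₂-y₁)²)
dx = 16 - 16 = 0
dy = 1 - (-14) = 15
d = sqrt(0² + 15²) = sqrt(0 + 225) = sqrt(225) = 15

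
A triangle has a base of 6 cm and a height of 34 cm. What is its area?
Area = (1/2) * base * height
Area = (1/2) * 6 * 34
Area = 102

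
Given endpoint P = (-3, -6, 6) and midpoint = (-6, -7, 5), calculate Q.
Q = (2×(-6) - (-3), 2×(-7) - (-6), 2×5 - 6) = (-9, -8, 4)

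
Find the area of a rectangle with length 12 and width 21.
Area = length * width
Area = 12 * 21
Area = 252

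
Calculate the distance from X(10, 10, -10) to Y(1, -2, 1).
d = √[(-9)² + (-12)² + (11)²] = √346 = 18.6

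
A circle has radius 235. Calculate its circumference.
Circumference = 2 * pi * r
Circumference = 2 * pi * 235
Circumference = 1476.55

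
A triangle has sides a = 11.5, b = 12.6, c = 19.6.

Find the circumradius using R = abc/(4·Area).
s = (a+b+c)/2 = 21.85
Area = √(s(s-a)(s-b)(s-c)) = √(21.85·10.35·9.25·2.25) = 68.6054
R = abc/(4·Area) = (11.5·12.6·19.6)/(4·68.6054) = 2840.04/274.4216 = 10.35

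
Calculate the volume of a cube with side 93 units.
Volume = s³
Volume = 93³
Volume = 804357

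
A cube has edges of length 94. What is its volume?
Volume = s³
Volume = 94³
Volume = 830584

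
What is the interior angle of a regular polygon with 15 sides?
Interior angle of a regular n-gon = (n-2)*180/n
Interior angle = (15-2)*180/15
Interior angle = 13*180/15
Interior angle = 2340/15
Interior angle = 156 degrees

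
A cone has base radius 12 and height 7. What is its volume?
Volume = (1/3) * pi * r² * h
Volume = (1/3) * pi * 12² * 7
Volume = (1/3) * pi * 144 * 7
Volume = (1/3) * pi * 1008
Volume = 1055.58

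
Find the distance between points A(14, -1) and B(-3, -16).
Using the distance formula: d = sqrt((x₂-x₁)² + (y₂-y₁)²)
dx = (-3) - 14 = -17
dy = (-16) - (-1) = -15
d = sqrt((-17)² + (-15)²) = sqrt(289 + 225) = sqrt(514) = 22.67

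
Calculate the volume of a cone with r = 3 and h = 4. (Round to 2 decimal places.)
Volume = (1/3) * pi * r² * h
Volume = (1/3) * pi * 3² * 4
Volume = (1/3) * pi * 9 * 4
Volume = (1/3) * pi * 36
Volume = 37.70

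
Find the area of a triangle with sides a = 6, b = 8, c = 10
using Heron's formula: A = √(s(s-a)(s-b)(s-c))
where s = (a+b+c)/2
s = (6+8+10)/2 = 12
A = √(12·6·4·2) = √576 = 24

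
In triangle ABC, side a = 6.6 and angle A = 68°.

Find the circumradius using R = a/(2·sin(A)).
R = a/(2·sin(A)) = 6.6/(2·sin(68°))
R = 6.6/(2·0.927184) = 6.6/1.854368 = 3.559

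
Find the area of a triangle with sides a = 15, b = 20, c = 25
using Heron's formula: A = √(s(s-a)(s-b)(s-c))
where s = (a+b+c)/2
s = (15+20+25)/2 = 30
A = √(30·15·10·5) = √22500 = 150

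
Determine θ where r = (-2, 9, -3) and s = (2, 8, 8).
r·s = 44, |r|² = 94, |s|² = 132
cos θ = 44/√12408 ≈ 0.395
θ ≈ 66.73°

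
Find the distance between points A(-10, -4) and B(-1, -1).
Using the distance formula: d = sqrt((x₂-x₁)² + (y₂-y₁)²)
dx = (-1) - (-10) = 9
dy = (-1) - (-4) = 3
d = sqrt(9² + 3²) = sqrt(81 + 9) = sqrt(90) = 9.49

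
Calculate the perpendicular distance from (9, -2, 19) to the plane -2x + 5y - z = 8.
d = |(-2)(9) + 5(-2) + (-1)(19) - (8)| / √((-2)² + 5² + (-1)²) = 55/√30 = 10.04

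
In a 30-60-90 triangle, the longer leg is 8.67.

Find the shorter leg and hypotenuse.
In a 30-60-90 triangle, sides are in ratio 1 : √3 : 2.
Long leg = short leg·√3  →  short leg = 8.67/√3 = 5.006
Hypotenuse = 2·(short leg) = 2·8.67/√3 = 10.01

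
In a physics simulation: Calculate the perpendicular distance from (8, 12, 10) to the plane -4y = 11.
d = |0(8) + (-4)(12) + 0(10) - (11)| / √(0² + (-4)² + 0²) = 59/√16 = 14.75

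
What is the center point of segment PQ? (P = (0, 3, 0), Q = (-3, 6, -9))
Midpoint = ((0-3)/2, (3+6)/2, (0-9)/2) = (-1.5, 4.5, -4.5)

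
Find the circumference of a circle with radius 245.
Circumference = 2 * pi * r
Circumference = 2 * pi * 245
Circumference = 1539.38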